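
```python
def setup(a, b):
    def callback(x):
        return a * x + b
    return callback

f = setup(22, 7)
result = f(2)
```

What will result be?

Step 1: setup(22, 7) captures a = 22, b = 7.
Step 2: f(2) computes 22 * 2 + 7 = 51.
Step 3: result = 51

The answer is 51.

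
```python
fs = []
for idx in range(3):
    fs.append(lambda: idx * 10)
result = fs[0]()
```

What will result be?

Step 1: All lambdas reference the same variable idx (late binding).
Step 2: After the loop, idx = 2. Every lambda returns idx * 10.
Step 3: fs[0]() = 2 * 10 = 20

The answer is 20.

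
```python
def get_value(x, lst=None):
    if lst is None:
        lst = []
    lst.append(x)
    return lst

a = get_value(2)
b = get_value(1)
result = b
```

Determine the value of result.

Step 1: None default with guard creates a NEW list each call.
Step 2: a = [2] (fresh list). b = [1] (another fresh list).
Step 3: result = [1] (this is the fix for mutable default)

The answer is [1].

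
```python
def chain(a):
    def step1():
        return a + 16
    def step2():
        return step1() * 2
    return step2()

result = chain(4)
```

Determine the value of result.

Step 1: chain(4) captures a = 4.
Step 2: step2() calls step1() which returns 4 + 16 = 20.
Step 3: step2() returns 20 * 2 = 40

The answer is 40.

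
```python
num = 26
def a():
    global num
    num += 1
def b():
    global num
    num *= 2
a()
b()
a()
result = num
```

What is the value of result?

Step 1: num = 26.
Step 2: a(): num = 26 + 1 = 27.
Step 3: b(): num = 27 * 2 = 54.
Step 4: a(): num = 54 + 1 = 55

The answer is 55.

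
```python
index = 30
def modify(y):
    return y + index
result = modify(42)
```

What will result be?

Step 1: index = 30 is defined globally.
Step 2: modify(42) uses parameter y = 42 and looks up index from global scope = 30.
Step 3: result = 42 + 30 = 72

The answer is 72.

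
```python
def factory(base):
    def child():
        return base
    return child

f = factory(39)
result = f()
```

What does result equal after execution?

Step 1: factory(39) creates closure capturing base = 39.
Step 2: f() returns the captured base = 39.
Step 3: result = 39

The answer is 39.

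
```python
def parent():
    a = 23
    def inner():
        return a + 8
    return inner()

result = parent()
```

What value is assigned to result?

Step 1: parent() defines a = 23.
Step 2: inner() reads a = 23 from enclosing scope, returns 23 + 8 = 31.
Step 3: result = 31

The answer is 31.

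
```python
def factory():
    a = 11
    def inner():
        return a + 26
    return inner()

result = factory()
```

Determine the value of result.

Step 1: factory() defines a = 11.
Step 2: inner() reads a = 11 from enclosing scope, returns 11 + 26 = 37.
Step 3: result = 37

The answer is 37.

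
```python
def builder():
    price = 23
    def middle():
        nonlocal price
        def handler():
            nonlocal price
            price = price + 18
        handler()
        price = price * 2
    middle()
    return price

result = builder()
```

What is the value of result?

Step 1: price = 23.
Step 2: handler() adds 18: price = 23 + 18 = 41.
Step 3: middle() doubles: price = 41 * 2 = 82.
Step 4: result = 82

The answer is 82.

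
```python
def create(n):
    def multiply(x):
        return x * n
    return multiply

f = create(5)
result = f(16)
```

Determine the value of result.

Step 1: create(5) returns multiply closure with n = 5.
Step 2: f(16) computes 16 * 5 = 80.
Step 3: result = 80

The answer is 80.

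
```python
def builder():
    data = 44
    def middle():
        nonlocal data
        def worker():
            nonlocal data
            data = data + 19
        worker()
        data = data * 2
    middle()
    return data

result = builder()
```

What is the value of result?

Step 1: data = 44.
Step 2: worker() adds 19: data = 44 + 19 = 63.
Step 3: middle() doubles: data = 63 * 2 = 126.
Step 4: result = 126

The answer is 126.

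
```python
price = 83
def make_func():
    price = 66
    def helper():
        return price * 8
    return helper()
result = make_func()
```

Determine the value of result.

Step 1: make_func() shadows global price with price = 66.
Step 2: helper() finds price = 66 in enclosing scope, computes 66 * 8 = 528.
Step 3: result = 528

The answer is 528.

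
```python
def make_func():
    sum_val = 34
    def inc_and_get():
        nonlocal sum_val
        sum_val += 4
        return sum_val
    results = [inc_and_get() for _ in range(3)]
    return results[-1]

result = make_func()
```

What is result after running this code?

Step 1: sum_val = 34.
Step 2: Three calls to inc_and_get(), each adding 4.
Step 3: Last value = 34 + 4 * 3 = 46

The answer is 46.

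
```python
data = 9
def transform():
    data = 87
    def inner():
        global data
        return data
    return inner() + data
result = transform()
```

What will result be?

Step 1: Global data = 9. transform() shadows with local data = 87.
Step 2: inner() uses global keyword, so inner() returns global data = 9.
Step 3: transform() returns 9 + 87 = 96

The answer is 96.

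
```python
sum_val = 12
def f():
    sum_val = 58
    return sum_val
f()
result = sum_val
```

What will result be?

Step 1: sum_val = 12 globally.
Step 2: f() creates a LOCAL sum_val = 58 (no global keyword!).
Step 3: The global sum_val is unchanged. result = 12

The answer is 12.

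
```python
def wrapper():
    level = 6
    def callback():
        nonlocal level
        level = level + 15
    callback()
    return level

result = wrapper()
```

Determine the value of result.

Step 1: wrapper() sets level = 6.
Step 2: callback() uses nonlocal to modify level in wrapper's scope: level = 6 + 15 = 21.
Step 3: wrapper() returns the modified level = 21

The answer is 21.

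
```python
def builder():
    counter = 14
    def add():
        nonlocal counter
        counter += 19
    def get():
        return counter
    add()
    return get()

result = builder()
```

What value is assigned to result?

Step 1: counter = 14. add() modifies it via nonlocal, get() reads it.
Step 2: add() makes counter = 14 + 19 = 33.
Step 3: get() returns 33. result = 33

The answer is 33.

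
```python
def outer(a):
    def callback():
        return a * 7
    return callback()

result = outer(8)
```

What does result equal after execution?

Step 1: outer(8) binds parameter a = 8.
Step 2: callback() accesses a = 8 from enclosing scope.
Step 3: result = 8 * 7 = 56

The answer is 56.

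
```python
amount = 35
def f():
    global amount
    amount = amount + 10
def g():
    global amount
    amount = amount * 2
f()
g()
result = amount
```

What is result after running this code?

Step 1: amount = 35.
Step 2: f() adds 10: amount = 35 + 10 = 45.
Step 3: g() doubles: amount = 45 * 2 = 90.
Step 4: result = 90

The answer is 90.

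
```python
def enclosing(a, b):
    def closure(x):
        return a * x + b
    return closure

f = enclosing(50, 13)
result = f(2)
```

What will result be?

Step 1: enclosing(50, 13) captures a = 50, b = 13.
Step 2: f(2) computes 50 * 2 + 13 = 113.
Step 3: result = 113

The answer is 113.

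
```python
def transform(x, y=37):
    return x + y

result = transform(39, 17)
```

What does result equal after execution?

Step 1: transform(39, 17) overrides default y with 17.
Step 2: Returns 39 + 17 = 56.
Step 3: result = 56

The answer is 56.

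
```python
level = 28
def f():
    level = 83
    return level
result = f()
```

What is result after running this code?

Step 1: Global level = 28.
Step 2: f() creates local level = 83, shadowing the global.
Step 3: Returns local level = 83. result = 83

The answer is 83.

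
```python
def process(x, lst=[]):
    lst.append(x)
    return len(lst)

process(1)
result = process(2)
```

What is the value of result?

Step 1: Mutable default list persists between calls.
Step 2: First call: lst = [1], len = 1. Second call: lst = [1, 2], len = 2.
Step 3: result = 2

The answer is 2.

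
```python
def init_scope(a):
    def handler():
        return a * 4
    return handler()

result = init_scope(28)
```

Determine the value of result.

Step 1: init_scope(28) binds parameter a = 28.
Step 2: handler() accesses a = 28 from enclosing scope.
Step 3: result = 28 * 4 = 112

The answer is 112.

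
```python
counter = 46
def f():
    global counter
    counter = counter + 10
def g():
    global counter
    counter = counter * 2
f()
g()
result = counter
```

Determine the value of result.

Step 1: counter = 46.
Step 2: f() adds 10: counter = 46 + 10 = 56.
Step 3: g() doubles: counter = 56 * 2 = 112.
Step 4: result = 112

The answer is 112.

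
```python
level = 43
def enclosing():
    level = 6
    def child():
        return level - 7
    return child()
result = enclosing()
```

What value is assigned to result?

Step 1: enclosing() shadows global level with level = 6.
Step 2: child() finds level = 6 in enclosing scope, computes 6 - 7 = -1.
Step 3: result = -1

The answer is -1.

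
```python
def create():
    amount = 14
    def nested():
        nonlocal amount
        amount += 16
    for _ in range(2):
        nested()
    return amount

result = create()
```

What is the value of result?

Step 1: amount = 14.
Step 2: nested() is called 2 times in a loop, each adding 16 via nonlocal.
Step 3: amount = 14 + 16 * 2 = 46

The answer is 46.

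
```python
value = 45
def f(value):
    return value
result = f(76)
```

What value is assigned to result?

Step 1: Global value = 45.
Step 2: f(76) takes parameter value = 76, which shadows the global.
Step 3: result = 76

The answer is 76.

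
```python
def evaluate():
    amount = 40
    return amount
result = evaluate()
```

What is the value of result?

Step 1: evaluate() defines amount = 40 in its local scope.
Step 2: return amount finds the local variable amount = 40.
Step 3: result = 40

The answer is 40.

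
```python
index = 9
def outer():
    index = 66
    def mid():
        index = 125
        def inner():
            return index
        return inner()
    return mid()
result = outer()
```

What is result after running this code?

Step 1: Three levels of shadowing: global 9, outer 66, mid 125.
Step 2: inner() finds index = 125 in enclosing mid() scope.
Step 3: result = 125

The answer is 125.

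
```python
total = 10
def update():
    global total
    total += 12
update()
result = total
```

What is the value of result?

Step 1: total = 10 globally.
Step 2: update() modifies global total: total += 12 = 22.
Step 3: result = 22

The answer is 22.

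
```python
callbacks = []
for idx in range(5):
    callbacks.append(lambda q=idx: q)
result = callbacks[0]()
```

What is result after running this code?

Step 1: Default argument q=idx captures idx's value at each iteration.
Step 2: callbacks[0] captured q = 0 when idx was 0.
Step 3: result = 0

The answer is 0.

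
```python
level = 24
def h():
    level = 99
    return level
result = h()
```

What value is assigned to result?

Step 1: Global level = 24.
Step 2: h() creates local level = 99, shadowing the global.
Step 3: Returns local level = 99. result = 99

The answer is 99.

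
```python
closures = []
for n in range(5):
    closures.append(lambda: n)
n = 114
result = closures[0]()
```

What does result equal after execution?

Step 1: Lambdas capture the variable n by reference, not by value.
Step 2: After the loop, n is reassigned to 114.
Step 3: closures[0]() looks up the current n = 114. result = 114

The answer is 114.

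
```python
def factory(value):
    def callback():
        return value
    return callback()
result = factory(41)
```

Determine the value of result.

Step 1: factory(41) binds parameter value = 41.
Step 2: callback() looks up value in enclosing scope and finds the parameter value = 41.
Step 3: result = 41

The answer is 41.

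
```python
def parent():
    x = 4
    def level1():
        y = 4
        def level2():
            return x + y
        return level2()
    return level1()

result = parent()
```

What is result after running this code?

Step 1: x = 4 in parent. y = 4 in level1.
Step 2: level2() reads x = 4 and y = 4 from enclosing scopes.
Step 3: result = 4 + 4 = 8

The answer is 8.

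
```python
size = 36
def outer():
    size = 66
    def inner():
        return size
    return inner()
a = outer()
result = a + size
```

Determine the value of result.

Step 1: outer() has local size = 66. inner() reads from enclosing.
Step 2: outer() returns 66. Global size = 36 unchanged.
Step 3: result = 66 + 36 = 102

The answer is 102.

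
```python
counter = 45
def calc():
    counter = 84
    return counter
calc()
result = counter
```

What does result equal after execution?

Step 1: counter = 45 globally.
Step 2: calc() creates a LOCAL counter = 84 (no global keyword!).
Step 3: The global counter is unchanged. result = 45

The answer is 45.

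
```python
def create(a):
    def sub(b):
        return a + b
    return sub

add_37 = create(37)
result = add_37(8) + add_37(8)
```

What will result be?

Step 1: add_37 captures a = 37.
Step 2: add_37(8) = 37 + 8 = 45, called twice.
Step 3: result = 45 + 45 = 90

The answer is 90.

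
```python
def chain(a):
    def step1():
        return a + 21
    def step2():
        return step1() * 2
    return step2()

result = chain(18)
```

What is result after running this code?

Step 1: chain(18) captures a = 18.
Step 2: step2() calls step1() which returns 18 + 21 = 39.
Step 3: step2() returns 39 * 2 = 78

The answer is 78.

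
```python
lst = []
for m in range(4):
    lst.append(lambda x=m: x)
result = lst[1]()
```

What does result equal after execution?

Step 1: Default argument x=m captures m's value at each iteration.
Step 2: lst[1] captured x = 1 when m was 1.
Step 3: result = 1

The answer is 1.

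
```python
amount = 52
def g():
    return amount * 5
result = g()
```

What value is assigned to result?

Step 1: amount = 52 is defined globally.
Step 2: g() looks up amount from global scope = 52, then computes 52 * 5 = 260.
Step 3: result = 260

The answer is 260.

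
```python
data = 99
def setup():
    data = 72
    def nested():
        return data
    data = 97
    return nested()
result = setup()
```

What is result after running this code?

Step 1: setup() sets data = 72, then later data = 97.
Step 2: nested() is called after data is reassigned to 97. Closures capture variables by reference, not by value.
Step 3: result = 97

The answer is 97.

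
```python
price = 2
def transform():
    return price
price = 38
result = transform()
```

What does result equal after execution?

Step 1: price is first set to 2, then reassigned to 38.
Step 2: transform() is called after the reassignment, so it looks up the current global price = 38.
Step 3: result = 38

The answer is 38.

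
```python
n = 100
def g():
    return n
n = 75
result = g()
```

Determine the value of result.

Step 1: n is first set to 100, then reassigned to 75.
Step 2: g() is called after the reassignment, so it looks up the current global n = 75.
Step 3: result = 75

The answer is 75.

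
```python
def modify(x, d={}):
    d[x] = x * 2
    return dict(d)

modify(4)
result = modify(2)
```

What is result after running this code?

Step 1: Mutable default dict is shared across calls.
Step 2: First call adds 4: 8. Second call adds 2: 4.
Step 3: result = {4: 8, 2: 4}

The answer is {4: 8, 2: 4}.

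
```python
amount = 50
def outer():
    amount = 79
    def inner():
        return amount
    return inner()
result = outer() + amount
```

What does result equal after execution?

Step 1: Global amount = 50. outer() shadows with amount = 79.
Step 2: inner() returns enclosing amount = 79. outer() = 79.
Step 3: result = 79 + global amount (50) = 129

The answer is 129.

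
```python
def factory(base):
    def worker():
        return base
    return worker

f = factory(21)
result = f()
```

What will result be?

Step 1: factory(21) creates closure capturing base = 21.
Step 2: f() returns the captured base = 21.
Step 3: result = 21

The answer is 21.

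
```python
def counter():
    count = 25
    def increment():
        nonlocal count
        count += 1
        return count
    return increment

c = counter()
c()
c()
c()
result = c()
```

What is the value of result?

Step 1: counter() creates closure with count = 25.
Step 2: Each c() call increments count via nonlocal. After 4 calls: 25 + 4 = 29.
Step 3: result = 29

The answer is 29.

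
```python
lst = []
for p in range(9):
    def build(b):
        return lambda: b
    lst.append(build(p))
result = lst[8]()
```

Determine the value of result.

Step 1: build(p) creates a new scope capturing b = p at call time.
Step 2: lst[8] = build(8), so its lambda captures b = 8.
Step 3: result = 8 (closure factory fixes late binding)

The answer is 8.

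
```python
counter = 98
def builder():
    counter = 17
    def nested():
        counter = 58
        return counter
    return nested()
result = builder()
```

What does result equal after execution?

Step 1: Three scopes define counter: global (98), builder (17), nested (58).
Step 2: nested() has its own local counter = 58, which shadows both enclosing and global.
Step 3: result = 58 (local wins in LEGB)

The answer is 58.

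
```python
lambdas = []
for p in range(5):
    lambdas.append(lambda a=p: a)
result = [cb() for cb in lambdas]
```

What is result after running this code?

Step 1: Default arg a=p captures p at each iteration.
Step 2: Each lambda has its own default: 0, 1, ..., 4.
Step 3: result = [0, 1, 2, 3, 4]

The answer is [0, 1, 2, 3, 4].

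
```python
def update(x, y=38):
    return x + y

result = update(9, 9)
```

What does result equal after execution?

Step 1: update(9, 9) overrides default y with 9.
Step 2: Returns 9 + 9 = 18.
Step 3: result = 18

The answer is 18.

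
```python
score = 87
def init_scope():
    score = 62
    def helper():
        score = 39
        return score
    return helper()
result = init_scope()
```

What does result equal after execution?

Step 1: Three scopes define score: global (87), init_scope (62), helper (39).
Step 2: helper() has its own local score = 39, which shadows both enclosing and global.
Step 3: result = 39 (local wins in LEGB)

The answer is 39.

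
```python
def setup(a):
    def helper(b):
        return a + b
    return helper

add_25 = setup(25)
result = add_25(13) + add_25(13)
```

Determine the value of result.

Step 1: add_25 captures a = 25.
Step 2: add_25(13) = 25 + 13 = 38, called twice.
Step 3: result = 38 + 38 = 76

The answer is 76.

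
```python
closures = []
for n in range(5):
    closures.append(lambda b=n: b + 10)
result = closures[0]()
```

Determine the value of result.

Step 1: Default argument b=n captures n's value at definition time.
Step 2: closures[0] was defined when n = 0, so b defaults to 0.
Step 3: result = 0 + 10 = 10 (default arg fixes the late binding issue)

The answer is 10.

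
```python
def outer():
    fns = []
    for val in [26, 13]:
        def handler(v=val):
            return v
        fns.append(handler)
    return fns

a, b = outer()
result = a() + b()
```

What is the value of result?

Step 1: Default argument v=val captures val at each iteration.
Step 2: a() returns 26 (captured at first iteration), b() returns 13 (captured at second).
Step 3: result = 26 + 13 = 39

The answer is 39.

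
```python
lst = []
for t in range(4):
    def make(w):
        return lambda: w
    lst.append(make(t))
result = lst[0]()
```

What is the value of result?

Step 1: make(t) creates a new scope capturing w = t at call time.
Step 2: lst[0] = make(0), so its lambda captures w = 0.
Step 3: result = 0 (closure factory fixes late binding)

The answer is 0.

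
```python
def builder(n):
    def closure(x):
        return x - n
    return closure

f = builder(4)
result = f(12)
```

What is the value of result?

Step 1: builder(4) creates a closure capturing n = 4.
Step 2: f(12) computes 12 - 4 = 8.
Step 3: result = 8

The answer is 8.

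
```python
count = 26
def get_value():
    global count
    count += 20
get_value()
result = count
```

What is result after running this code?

Step 1: count = 26 globally.
Step 2: get_value() modifies global count: count += 20 = 46.
Step 3: result = 46

The answer is 46.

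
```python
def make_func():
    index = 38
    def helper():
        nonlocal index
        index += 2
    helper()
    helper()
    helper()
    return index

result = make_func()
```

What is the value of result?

Step 1: index starts at 38.
Step 2: helper() is called 3 times, each adding 2.
Step 3: index = 38 + 2 * 3 = 44

The answer is 44.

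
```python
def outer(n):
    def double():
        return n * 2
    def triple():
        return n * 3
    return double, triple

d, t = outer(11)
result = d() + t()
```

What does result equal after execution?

Step 1: Both closures capture the same n = 11.
Step 2: d() = 11 * 2 = 22, t() = 11 * 3 = 33.
Step 3: result = 22 + 33 = 55

The answer is 55.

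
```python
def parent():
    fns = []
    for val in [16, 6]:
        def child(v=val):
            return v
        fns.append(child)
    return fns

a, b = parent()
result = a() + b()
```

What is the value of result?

Step 1: Default argument v=val captures val at each iteration.
Step 2: a() returns 16 (captured at first iteration), b() returns 6 (captured at second).
Step 3: result = 16 + 6 = 22

The answer is 22.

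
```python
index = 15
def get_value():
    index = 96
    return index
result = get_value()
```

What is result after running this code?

Step 1: Global index = 15.
Step 2: get_value() creates local index = 96, shadowing the global.
Step 3: Returns local index = 96. result = 96

The answer is 96.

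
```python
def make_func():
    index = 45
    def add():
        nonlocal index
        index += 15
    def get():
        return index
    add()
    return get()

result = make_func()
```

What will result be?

Step 1: index = 45. add() modifies it via nonlocal, get() reads it.
Step 2: add() makes index = 45 + 15 = 60.
Step 3: get() returns 60. result = 60

The answer is 60.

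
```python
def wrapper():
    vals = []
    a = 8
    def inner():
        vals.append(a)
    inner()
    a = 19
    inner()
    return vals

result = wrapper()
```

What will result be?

Step 1: a = 8. inner() appends current a to vals.
Step 2: First inner(): appends 8. Then a = 19.
Step 3: Second inner(): appends 19 (closure sees updated a). result = [8, 19]

The answer is [8, 19].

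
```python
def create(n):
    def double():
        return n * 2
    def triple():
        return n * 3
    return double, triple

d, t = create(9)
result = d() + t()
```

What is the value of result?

Step 1: Both closures capture the same n = 9.
Step 2: d() = 9 * 2 = 18, t() = 9 * 3 = 27.
Step 3: result = 18 + 27 = 45

The answer is 45.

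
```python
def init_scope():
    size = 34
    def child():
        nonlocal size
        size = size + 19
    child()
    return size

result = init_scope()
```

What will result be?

Step 1: init_scope() sets size = 34.
Step 2: child() uses nonlocal to modify size in init_scope's scope: size = 34 + 19 = 53.
Step 3: init_scope() returns the modified size = 53

The answer is 53.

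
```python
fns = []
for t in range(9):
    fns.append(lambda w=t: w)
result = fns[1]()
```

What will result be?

Step 1: Default argument w=t captures t's value at each iteration.
Step 2: fns[1] captured w = 1 when t was 1.
Step 3: result = 1

The answer is 1.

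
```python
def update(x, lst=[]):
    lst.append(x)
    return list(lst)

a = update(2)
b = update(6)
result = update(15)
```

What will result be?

Step 1: Default list is shared. list() creates copies for return values.
Step 2: Internal list grows: [2] -> [2, 6] -> [2, 6, 15].
Step 3: result = [2, 6, 15]

The answer is [2, 6, 15].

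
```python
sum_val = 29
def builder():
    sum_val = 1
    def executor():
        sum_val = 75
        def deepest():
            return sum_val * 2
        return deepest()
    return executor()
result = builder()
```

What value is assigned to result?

Step 1: deepest() looks up sum_val through LEGB: not local, finds sum_val = 75 in enclosing executor().
Step 2: Returns 75 * 2 = 150.
Step 3: result = 150

The answer is 150.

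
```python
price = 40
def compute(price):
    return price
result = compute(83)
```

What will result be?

Step 1: Global price = 40.
Step 2: compute(83) takes parameter price = 83, which shadows the global.
Step 3: result = 83

The answer is 83.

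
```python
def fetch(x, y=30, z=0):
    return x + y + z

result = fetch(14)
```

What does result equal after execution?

Step 1: fetch(14) uses defaults y = 30, z = 0.
Step 2: Returns 14 + 30 + 0 = 44.
Step 3: result = 44

The answer is 44.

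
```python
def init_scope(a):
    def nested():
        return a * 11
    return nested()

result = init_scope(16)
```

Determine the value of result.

Step 1: init_scope(16) binds parameter a = 16.
Step 2: nested() accesses a = 16 from enclosing scope.
Step 3: result = 16 * 11 = 176

The answer is 176.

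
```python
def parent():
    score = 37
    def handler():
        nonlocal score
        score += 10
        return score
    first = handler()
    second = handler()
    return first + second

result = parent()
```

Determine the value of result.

Step 1: score starts at 37.
Step 2: First call: score = 37 + 10 = 47, returns 47.
Step 3: Second call: score = 47 + 10 = 57, returns 57.
Step 4: result = 47 + 57 = 104

The answer is 104.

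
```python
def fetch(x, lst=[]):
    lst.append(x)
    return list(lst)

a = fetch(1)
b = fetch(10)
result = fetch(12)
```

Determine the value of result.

Step 1: Default list is shared. list() creates copies for return values.
Step 2: Internal list grows: [1] -> [1, 10] -> [1, 10, 12].
Step 3: result = [1, 10, 12]

The answer is [1, 10, 12].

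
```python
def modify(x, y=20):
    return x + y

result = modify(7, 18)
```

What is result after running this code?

Step 1: modify(7, 18) overrides default y with 18.
Step 2: Returns 7 + 18 = 25.
Step 3: result = 25

The answer is 25.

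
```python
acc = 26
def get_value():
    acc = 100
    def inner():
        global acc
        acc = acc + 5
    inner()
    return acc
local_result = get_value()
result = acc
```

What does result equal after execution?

Step 1: Global acc = 26. get_value() creates local acc = 100.
Step 2: inner() declares global acc and adds 5: global acc = 26 + 5 = 31.
Step 3: get_value() returns its local acc = 100 (unaffected by inner).
Step 4: result = global acc = 31

The answer is 31.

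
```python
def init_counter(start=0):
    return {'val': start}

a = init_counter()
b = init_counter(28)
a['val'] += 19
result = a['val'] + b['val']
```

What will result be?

Step 1: init_counter() returns a new dict each call (immutable default 0).
Step 2: a = {'val': 0}, b = {'val': 28}.
Step 3: a['val'] += 19 = 19. result = 19 + 28 = 47

The answer is 47.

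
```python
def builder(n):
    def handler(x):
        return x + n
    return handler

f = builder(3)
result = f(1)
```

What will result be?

Step 1: builder(3) creates a closure that captures n = 3.
Step 2: f(1) calls the closure with x = 1, returning 1 + 3 = 4.
Step 3: result = 4

The answer is 4.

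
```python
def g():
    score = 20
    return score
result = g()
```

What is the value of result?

Step 1: g() defines score = 20 in its local scope.
Step 2: return score finds the local variable score = 20.
Step 3: result = 20

The answer is 20.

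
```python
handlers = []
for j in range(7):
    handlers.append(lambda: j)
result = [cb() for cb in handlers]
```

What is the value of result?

Step 1: All 7 lambdas share the same variable j.
Step 2: After the loop, j = 6.
Step 3: Each call returns 6. result = [6, 6, 6, 6, 6, 6, 6]

The answer is [6, 6, 6, 6, 6, 6, 6].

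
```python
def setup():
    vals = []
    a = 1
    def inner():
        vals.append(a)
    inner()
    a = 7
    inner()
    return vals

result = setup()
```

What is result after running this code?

Step 1: a = 1. inner() appends current a to vals.
Step 2: First inner(): appends 1. Then a = 7.
Step 3: Second inner(): appends 7 (closure sees updated a). result = [1, 7]

The answer is [1, 7].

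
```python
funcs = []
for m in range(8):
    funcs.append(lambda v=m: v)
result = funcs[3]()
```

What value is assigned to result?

Step 1: Default argument v=m captures m's value at each iteration.
Step 2: funcs[3] captured v = 3 when m was 3.
Step 3: result = 3

The answer is 3.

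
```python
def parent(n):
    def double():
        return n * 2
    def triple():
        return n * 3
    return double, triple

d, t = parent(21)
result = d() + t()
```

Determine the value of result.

Step 1: Both closures capture the same n = 21.
Step 2: d() = 21 * 2 = 42, t() = 21 * 3 = 63.
Step 3: result = 42 + 63 = 105

The answer is 105.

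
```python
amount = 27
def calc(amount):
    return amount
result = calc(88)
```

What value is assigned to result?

Step 1: Global amount = 27.
Step 2: calc(88) takes parameter amount = 88, which shadows the global.
Step 3: result = 88

The answer is 88.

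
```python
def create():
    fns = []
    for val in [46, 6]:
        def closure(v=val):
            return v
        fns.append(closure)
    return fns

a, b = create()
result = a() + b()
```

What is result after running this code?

Step 1: Default argument v=val captures val at each iteration.
Step 2: a() returns 46 (captured at first iteration), b() returns 6 (captured at second).
Step 3: result = 46 + 6 = 52

The answer is 52.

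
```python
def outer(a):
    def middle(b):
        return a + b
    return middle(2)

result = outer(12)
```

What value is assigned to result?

Step 1: outer(12) passes a = 12.
Step 2: middle(2) has b = 2, reads a = 12 from enclosing.
Step 3: result = 12 + 2 = 14

The answer is 14.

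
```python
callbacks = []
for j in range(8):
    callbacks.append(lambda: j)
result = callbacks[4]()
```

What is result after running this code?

Step 1: The loop creates 8 lambdas, all referencing the same variable j.
Step 2: After the loop, j = 7 (final value).
Step 3: callbacks[4]() looks up j at call time and finds 7. This is the late binding gotcha. result = 7

The answer is 7.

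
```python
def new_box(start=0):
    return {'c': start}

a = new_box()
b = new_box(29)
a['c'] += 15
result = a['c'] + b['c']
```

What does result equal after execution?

Step 1: new_box() returns a new dict each call (immutable default 0).
Step 2: a = {'c': 0}, b = {'c': 29}.
Step 3: a['c'] += 15 = 15. result = 15 + 29 = 44

The answer is 44.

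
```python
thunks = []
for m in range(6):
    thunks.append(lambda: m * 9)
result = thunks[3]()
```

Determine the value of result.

Step 1: All lambdas reference the same variable m (late binding).
Step 2: After the loop, m = 5. Every lambda returns m * 9.
Step 3: thunks[3]() = 5 * 9 = 45

The answer is 45.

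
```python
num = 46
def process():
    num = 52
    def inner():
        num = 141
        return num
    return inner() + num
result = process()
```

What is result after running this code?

Step 1: process() has local num = 52. inner() has local num = 141.
Step 2: inner() returns its local num = 141.
Step 3: process() returns 141 + its own num (52) = 193

The answer is 193.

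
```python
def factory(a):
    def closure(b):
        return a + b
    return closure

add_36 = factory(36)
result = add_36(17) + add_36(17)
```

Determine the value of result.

Step 1: add_36 captures a = 36.
Step 2: add_36(17) = 36 + 17 = 53, called twice.
Step 3: result = 53 + 53 = 106

The answer is 106.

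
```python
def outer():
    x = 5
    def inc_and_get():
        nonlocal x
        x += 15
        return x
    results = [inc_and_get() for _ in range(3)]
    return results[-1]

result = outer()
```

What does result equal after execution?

Step 1: x = 5.
Step 2: Three calls to inc_and_get(), each adding 15.
Step 3: Last value = 5 + 15 * 3 = 50

The answer is 50.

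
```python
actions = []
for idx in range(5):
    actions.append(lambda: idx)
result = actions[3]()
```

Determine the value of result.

Step 1: The loop creates 5 lambdas, all referencing the same variable idx.
Step 2: After the loop, idx = 4 (final value).
Step 3: actions[3]() looks up idx at call time and finds 4. This is the late binding gotcha. result = 4

The answer is 4.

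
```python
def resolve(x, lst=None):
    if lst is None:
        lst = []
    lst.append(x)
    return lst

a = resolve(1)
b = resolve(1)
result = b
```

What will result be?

Step 1: None default with guard creates a NEW list each call.
Step 2: a = [1] (fresh list). b = [1] (another fresh list).
Step 3: result = [1] (this is the fix for mutable default)

The answer is [1].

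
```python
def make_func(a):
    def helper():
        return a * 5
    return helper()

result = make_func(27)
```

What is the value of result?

Step 1: make_func(27) binds parameter a = 27.
Step 2: helper() accesses a = 27 from enclosing scope.
Step 3: result = 27 * 5 = 135

The answer is 135.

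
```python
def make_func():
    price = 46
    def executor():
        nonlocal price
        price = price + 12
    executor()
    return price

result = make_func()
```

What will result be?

Step 1: make_func() sets price = 46.
Step 2: executor() uses nonlocal to modify price in make_func's scope: price = 46 + 12 = 58.
Step 3: make_func() returns the modified price = 58

The answer is 58.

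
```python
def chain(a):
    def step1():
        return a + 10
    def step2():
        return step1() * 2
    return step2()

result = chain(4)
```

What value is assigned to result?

Step 1: chain(4) captures a = 4.
Step 2: step2() calls step1() which returns 4 + 10 = 14.
Step 3: step2() returns 14 * 2 = 28

The answer is 28.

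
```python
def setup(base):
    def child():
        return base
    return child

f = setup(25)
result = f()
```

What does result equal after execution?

Step 1: setup(25) creates closure capturing base = 25.
Step 2: f() returns the captured base = 25.
Step 3: result = 25

The answer is 25.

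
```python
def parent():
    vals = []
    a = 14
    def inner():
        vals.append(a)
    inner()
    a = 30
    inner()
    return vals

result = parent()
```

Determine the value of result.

Step 1: a = 14. inner() appends current a to vals.
Step 2: First inner(): appends 14. Then a = 30.
Step 3: Second inner(): appends 30 (closure sees updated a). result = [14, 30]

The answer is [14, 30].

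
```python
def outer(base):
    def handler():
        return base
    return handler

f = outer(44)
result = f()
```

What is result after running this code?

Step 1: outer(44) creates closure capturing base = 44.
Step 2: f() returns the captured base = 44.
Step 3: result = 44

The answer is 44.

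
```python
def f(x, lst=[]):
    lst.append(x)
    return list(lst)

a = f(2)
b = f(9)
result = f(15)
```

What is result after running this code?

Step 1: Default list is shared. list() creates copies for return values.
Step 2: Internal list grows: [2] -> [2, 9] -> [2, 9, 15].
Step 3: result = [2, 9, 15]

The answer is [2, 9, 15].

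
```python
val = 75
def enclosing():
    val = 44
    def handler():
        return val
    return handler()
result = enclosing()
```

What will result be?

Step 1: val = 75 globally, but enclosing() defines val = 44 locally.
Step 2: handler() looks up val. Not in local scope, so checks enclosing scope (enclosing) and finds val = 44.
Step 3: result = 44

The answer is 44.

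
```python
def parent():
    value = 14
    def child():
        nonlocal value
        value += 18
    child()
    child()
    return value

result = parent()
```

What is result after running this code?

Step 1: value starts at 14.
Step 2: child() is called 2 times, each adding 18.
Step 3: value = 14 + 18 * 2 = 50

The answer is 50.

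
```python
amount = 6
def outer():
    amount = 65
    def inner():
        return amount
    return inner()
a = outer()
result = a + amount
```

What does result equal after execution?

Step 1: outer() has local amount = 65. inner() reads from enclosing.
Step 2: outer() returns 65. Global amount = 6 unchanged.
Step 3: result = 65 + 6 = 71

The answer is 71.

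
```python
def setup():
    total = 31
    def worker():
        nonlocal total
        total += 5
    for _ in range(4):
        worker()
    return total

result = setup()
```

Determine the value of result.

Step 1: total = 31.
Step 2: worker() is called 4 times in a loop, each adding 5 via nonlocal.
Step 3: total = 31 + 5 * 4 = 51

The answer is 51.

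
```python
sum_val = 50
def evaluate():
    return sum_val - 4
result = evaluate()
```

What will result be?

Step 1: sum_val = 50 is defined globally.
Step 2: evaluate() looks up sum_val from global scope = 50, then computes 50 - 4 = 46.
Step 3: result = 46

The answer is 46.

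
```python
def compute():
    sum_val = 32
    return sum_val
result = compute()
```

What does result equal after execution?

Step 1: compute() defines sum_val = 32 in its local scope.
Step 2: return sum_val finds the local variable sum_val = 32.
Step 3: result = 32

The answer is 32.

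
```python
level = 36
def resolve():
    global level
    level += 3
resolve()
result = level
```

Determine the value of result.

Step 1: level = 36 globally.
Step 2: resolve() modifies global level: level += 3 = 39.
Step 3: result = 39

The answer is 39.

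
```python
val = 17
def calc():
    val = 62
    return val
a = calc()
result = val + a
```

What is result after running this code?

Step 1: Global val = 17. calc() returns local val = 62.
Step 2: a = 62. Global val still = 17.
Step 3: result = 17 + 62 = 79

The answer is 79.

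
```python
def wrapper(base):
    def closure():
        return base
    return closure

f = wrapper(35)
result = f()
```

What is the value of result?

Step 1: wrapper(35) creates closure capturing base = 35.
Step 2: f() returns the captured base = 35.
Step 3: result = 35

The answer is 35.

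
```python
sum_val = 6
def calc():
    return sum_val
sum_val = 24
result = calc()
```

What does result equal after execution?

Step 1: sum_val is first set to 6, then reassigned to 24.
Step 2: calc() is called after the reassignment, so it looks up the current global sum_val = 24.
Step 3: result = 24

The answer is 24.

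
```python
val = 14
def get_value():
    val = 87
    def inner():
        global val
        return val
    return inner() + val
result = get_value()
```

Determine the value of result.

Step 1: Global val = 14. get_value() shadows with local val = 87.
Step 2: inner() uses global keyword, so inner() returns global val = 14.
Step 3: get_value() returns 14 + 87 = 101

The answer is 101.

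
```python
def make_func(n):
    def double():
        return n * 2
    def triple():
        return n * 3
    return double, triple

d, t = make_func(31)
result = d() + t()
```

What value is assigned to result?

Step 1: Both closures capture the same n = 31.
Step 2: d() = 31 * 2 = 62, t() = 31 * 3 = 93.
Step 3: result = 62 + 93 = 155

The answer is 155.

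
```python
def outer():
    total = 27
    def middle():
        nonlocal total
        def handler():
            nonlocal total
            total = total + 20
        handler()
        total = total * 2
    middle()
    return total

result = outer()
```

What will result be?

Step 1: total = 27.
Step 2: handler() adds 20: total = 27 + 20 = 47.
Step 3: middle() doubles: total = 47 * 2 = 94.
Step 4: result = 94

The answer is 94.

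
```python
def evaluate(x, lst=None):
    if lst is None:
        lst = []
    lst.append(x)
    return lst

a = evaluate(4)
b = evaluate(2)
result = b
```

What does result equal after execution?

Step 1: None default with guard creates a NEW list each call.
Step 2: a = [4] (fresh list). b = [2] (another fresh list).
Step 3: result = [2] (this is the fix for mutable default)

The answer is [2].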